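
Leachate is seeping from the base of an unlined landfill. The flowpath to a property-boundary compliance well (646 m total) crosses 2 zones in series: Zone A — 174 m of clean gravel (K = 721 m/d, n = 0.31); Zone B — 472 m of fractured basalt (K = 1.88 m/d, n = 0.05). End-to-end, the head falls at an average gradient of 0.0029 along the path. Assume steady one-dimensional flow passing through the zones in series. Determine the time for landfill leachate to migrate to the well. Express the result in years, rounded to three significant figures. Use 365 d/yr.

For zones in series the flux q is common to all zones; the equivalent conductivity is the harmonic (thickness-weighted) mean, K_eq = L_total / Σ(L_j/K_j).
Σ(L/K) = 174/721 + 472/1.88 = 0.2413 + 251.1 = 251.3 d
K_eq = L_total / Σ(L/K) = 646 / 251.3 = 2.571 m/d
q = K_eq · i = 2.571 × 0.0029 = 0.007455 m/d (same in every zone)
Zone A: v = q/n = 0.007455/0.31 = 0.02405 m/d → t_A = 174/0.02405 = 7236 d
Zone B: v = q/n = 0.007455/0.05 = 0.1491 m/d → t_B = 472/0.1491 = 3166 d
Total t = 7236 + 3166 = 10400 d
   = 10400 / 365 = 28.5 yr

28.5 years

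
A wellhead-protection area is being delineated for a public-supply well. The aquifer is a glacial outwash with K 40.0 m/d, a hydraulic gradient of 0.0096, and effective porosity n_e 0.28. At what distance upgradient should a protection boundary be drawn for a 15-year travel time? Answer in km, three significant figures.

Darcy flux q = K·i = 40.0 × 0.0096 = 0.3840 m/d
v = Ki/n = 40.0·0.0096/0.28 = 1.371 m/d
T = 15 yr × 365 = 5475 d
L = v × T = 1.371 × 5475 = 7509 m
   = 7.51 km

7.51 km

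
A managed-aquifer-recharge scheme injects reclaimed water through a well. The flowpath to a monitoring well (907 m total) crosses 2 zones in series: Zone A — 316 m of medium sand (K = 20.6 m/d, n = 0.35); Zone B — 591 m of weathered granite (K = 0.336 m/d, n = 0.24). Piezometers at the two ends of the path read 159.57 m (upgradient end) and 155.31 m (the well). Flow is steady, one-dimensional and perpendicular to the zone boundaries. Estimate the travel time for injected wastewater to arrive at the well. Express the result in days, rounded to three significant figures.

105000 days

Total head drop ΔH = 159.57 − 155.31 = 4.26 m
Steady 1-D flow in series ⇒ the Darcy flux q is identical in every zone and the zone head losses add (resistances L/K in series).
Σ(L/K) = 316/20.6 + 591/0.336 = 15.34 + 1759 = 1774 d
q = ΔH / Σ(L/K) = 4.26 / 1774 = 0.002401 m/d (same in every zone)
Zone A: v = q/n = 0.002401/0.35 = 0.006860 m/d → t_A = 316/0.006860 = 46060 d
Zone B: v = q/n = 0.002401/0.24 = 0.01000 m/d → t_B = 591/0.01000 = 59080 d
Total t = 46060 + 59080 = 105100 d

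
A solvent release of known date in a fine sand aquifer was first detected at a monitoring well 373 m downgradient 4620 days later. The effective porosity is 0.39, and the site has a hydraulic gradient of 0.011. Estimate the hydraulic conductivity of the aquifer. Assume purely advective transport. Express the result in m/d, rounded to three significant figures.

2.86 m/d

v = L / t = 373 / 4620 = 0.08074 m/d
K = v · n / i = 0.08074 × 0.39 / 0.011 = 2.86 m/d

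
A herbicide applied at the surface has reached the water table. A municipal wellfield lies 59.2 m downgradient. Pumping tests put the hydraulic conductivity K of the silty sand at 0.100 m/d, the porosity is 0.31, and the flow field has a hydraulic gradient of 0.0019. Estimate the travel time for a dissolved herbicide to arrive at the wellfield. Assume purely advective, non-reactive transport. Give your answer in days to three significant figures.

q = Ki = 0.100 × 0.0019 = 1.900e-4 m/d
v_s = q/n_e = 1.900e-4/0.31 = 6.129e-4 m/d
t = L / v = 59.2 / 6.129e-4 = 96590 d

96600 days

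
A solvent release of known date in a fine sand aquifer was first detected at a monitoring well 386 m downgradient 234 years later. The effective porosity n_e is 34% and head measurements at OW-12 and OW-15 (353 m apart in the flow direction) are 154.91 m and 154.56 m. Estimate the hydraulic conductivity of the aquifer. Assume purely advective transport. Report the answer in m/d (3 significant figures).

Hydraulic gradient i = (154.91 − 154.56) / 353 = 0.35 / 353 = 9.915e-4
t = 234 years = 85410 d
v = L / t = 386 / 85410 = 0.004519 m/d
K = v · n / i = 0.004519 × 0.34 / 9.915e-4 = 1.55 m/d

1.55 m/d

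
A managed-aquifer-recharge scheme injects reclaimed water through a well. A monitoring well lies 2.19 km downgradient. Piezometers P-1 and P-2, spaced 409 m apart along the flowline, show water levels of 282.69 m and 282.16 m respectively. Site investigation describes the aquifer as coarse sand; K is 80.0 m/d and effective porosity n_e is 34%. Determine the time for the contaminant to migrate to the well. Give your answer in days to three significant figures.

7180 days

Hydraulic gradient i = (282.69 − 282.16) / 409 = 0.53 / 409 = 0.001296
Specific discharge q = 80.0 × 0.001296 = 0.1037 m/d
Seepage velocity v = q / n = 0.1037 / 0.34 = 0.3049 m/d
L = 2.19 km = 2190 m
t = L / v = 2190 / 0.3049 = 7183 d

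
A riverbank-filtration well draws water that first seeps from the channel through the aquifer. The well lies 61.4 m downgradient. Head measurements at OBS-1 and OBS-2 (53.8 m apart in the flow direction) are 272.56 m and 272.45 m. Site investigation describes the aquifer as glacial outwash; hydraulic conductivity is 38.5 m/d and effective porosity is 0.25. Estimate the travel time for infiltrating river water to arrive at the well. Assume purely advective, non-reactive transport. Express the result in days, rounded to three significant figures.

Hydraulic gradient i = (272.56 − 272.45) / 53.8 = 0.11 / 53.8 = 0.002045
Darcy flux q = K·i = 38.5 × 0.002045 = 0.07872 m/d
v_s = q/n_e = 0.07872/0.25 = 0.3149 m/d
t = L / v = 61.4 / 0.3149 = 195.0 d

195 days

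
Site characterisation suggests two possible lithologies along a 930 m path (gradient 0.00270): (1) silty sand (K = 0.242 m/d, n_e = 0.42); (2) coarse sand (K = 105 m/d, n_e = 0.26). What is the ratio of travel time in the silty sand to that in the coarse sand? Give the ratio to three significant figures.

701

Unit 1 (silty sand): v = 0.242×0.0027/0.42 = 0.001556 m/d, t = 930/0.001556 = 597800 d
Unit 2 (coarse sand): v = 105×0.0027/0.26 = 1.090 m/d, t = 930/1.090 = 852.9 d
t(silty sand) / t(coarse sand) = 597800/852.9 = 701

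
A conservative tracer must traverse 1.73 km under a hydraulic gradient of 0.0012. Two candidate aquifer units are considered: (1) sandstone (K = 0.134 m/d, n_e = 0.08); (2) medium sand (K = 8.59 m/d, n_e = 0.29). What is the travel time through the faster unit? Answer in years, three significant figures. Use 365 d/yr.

133 years

Unit 1 (sandstone): v = 0.134×0.0012/0.08 = 0.002010 m/d, t = 1730/0.002010 = 860700 d
Unit 2 (medium sand): v = 8.59×0.0012/0.29 = 0.03554 m/d, t = 1730/0.03554 = 48670 d
Faster: 48670 d / 365 = 133 yr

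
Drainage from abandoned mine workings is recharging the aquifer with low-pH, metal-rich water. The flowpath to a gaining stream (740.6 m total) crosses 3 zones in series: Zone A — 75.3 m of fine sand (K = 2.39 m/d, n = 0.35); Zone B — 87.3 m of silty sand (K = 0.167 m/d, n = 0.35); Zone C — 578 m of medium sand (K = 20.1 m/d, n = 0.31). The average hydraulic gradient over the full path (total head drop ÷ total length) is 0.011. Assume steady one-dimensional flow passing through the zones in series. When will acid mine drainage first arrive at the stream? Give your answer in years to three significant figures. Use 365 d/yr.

For zones in series the flux q is common to all zones; the equivalent conductivity is the harmonic (thickness-weighted) mean, K_eq = L_total / Σ(L_j/K_j).
Σ(L/K) = 75.3/2.39 + 87.3/0.167 + 578/20.1 = 31.51 + 522.8 + 28.76 = 583.0 d
K_eq = L_total / Σ(L/K) = 740.6 / 583.0 = 1.270 m/d
q = K_eq · i = 1.270 × 0.011 = 0.01397 m/d (same in every zone)
Zone A: v = q/n = 0.01397/0.35 = 0.03992 m/d → t_A = 75.3/0.03992 = 1886 d
Zone B: v = q/n = 0.01397/0.35 = 0.03992 m/d → t_B = 87.3/0.03992 = 2187 d
Zone C: v = q/n = 0.01397/0.31 = 0.04507 m/d → t_C = 578/0.04507 = 12820 d
Total t = 1886 + 2187 + 12820 = 16900 d
   = 16900 / 365 = 46.3 yr

46.3 years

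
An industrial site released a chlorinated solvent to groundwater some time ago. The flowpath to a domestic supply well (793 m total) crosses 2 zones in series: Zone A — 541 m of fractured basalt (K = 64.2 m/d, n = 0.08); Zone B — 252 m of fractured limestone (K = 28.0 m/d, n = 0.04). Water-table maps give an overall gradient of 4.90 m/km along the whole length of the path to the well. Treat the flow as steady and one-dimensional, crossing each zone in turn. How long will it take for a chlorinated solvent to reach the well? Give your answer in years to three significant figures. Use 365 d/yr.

0.656 years

Continuity: the same q passes through each zone, so ΔH = q·Σ(L_j/K_j) — the zones act as resistances in series.
Σ(L/K) = 541/64.2 + 252/28.0 = 8.427 + 9.000 = 17.43 d
K_eq = L_total / Σ(L/K) = 793 / 17.43 = 45.50 m/d
q = K_eq · i = 45.50 × 0.0049 = 0.2230 m/d (same in every zone)
Zone A: v = q/n = 0.2230/0.08 = 2.787 m/d → t_A = 541/2.787 = 194.1 d
Zone B: v = q/n = 0.2230/0.04 = 5.574 m/d → t_B = 252/5.574 = 45.21 d
Total t = 194.1 + 45.21 = 239.3 d
   = 239.3 / 365 = 0.656 yr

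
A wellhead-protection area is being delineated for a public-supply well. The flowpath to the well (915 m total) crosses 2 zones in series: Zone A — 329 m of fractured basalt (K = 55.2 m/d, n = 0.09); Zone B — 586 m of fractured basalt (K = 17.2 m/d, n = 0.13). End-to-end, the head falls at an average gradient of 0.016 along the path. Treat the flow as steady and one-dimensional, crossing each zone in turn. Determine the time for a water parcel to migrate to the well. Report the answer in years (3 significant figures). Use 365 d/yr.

Continuity: the same q passes through each zone, so ΔH = q·Σ(L_j/K_j) — the zones act as resistances in series.
Σ(L/K) = 329/55.2 + 586/17.2 = 5.960 + 34.07 = 40.03 d
K_eq = L_total / Σ(L/K) = 915 / 40.03 = 22.86 m/d
q = K_eq · i = 22.86 × 0.016 = 0.3657 m/d (same in every zone)
Zone A: v = q/n = 0.3657/0.09 = 4.064 m/d → t_A = 329/4.064 = 80.96 d
Zone B: v = q/n = 0.3657/0.13 = 2.813 m/d → t_B = 586/2.813 = 208.3 d
Total t = 80.96 + 208.3 = 289.3 d
   = 289.3 / 365 = 0.792 yr

0.792 years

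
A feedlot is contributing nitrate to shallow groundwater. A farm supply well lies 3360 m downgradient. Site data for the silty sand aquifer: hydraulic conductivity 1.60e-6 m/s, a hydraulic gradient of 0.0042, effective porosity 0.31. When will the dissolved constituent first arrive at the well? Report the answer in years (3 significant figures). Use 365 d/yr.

4920 years

K = 1.60e-6 m/s × 86400 s/d = 0.1382 m/d
Darcy flux q = K·i = 0.1382 × 0.0042 = 5.806e-4 m/d
v_s = q/n_e = 5.806e-4/0.31 = 0.001873 m/d
t = L / v = 3360 / 0.001873 = 1.794e6 d
   = 1.794e6 / 365 = 4920 yr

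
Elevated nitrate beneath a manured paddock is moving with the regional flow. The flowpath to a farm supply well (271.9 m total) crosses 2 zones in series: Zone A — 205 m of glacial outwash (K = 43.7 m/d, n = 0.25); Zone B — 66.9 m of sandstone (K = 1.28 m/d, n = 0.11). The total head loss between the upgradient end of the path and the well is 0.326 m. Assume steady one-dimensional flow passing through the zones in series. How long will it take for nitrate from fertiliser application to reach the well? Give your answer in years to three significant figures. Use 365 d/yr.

Continuity: the same q passes through each zone, so ΔH = q·Σ(L_j/K_j) — the zones act as resistances in series.
Σ(L/K) = 205/43.7 + 66.9/1.28 = 4.691 + 52.27 = 56.96 d
q = ΔH / Σ(L/K) = 0.326 / 56.96 = 0.005724 m/d (same in every zone)
Zone A: v = q/n = 0.005724/0.25 = 0.02289 m/d → t_A = 205/0.02289 = 8954 d
Zone B: v = q/n = 0.005724/0.11 = 0.05203 m/d → t_B = 66.9/0.05203 = 1286 d
Total t = 8954 + 1286 = 10240 d
   = 10240 / 365 = 28.1 yr

28.1 years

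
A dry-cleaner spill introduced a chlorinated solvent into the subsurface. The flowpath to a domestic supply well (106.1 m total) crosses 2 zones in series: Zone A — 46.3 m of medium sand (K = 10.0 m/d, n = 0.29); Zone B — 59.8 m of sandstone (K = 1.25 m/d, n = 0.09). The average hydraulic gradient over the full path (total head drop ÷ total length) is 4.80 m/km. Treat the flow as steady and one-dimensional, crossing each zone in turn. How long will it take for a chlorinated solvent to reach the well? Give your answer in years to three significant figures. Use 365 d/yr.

5.31 years

For zones in series the flux q is common to all zones; the equivalent conductivity is the harmonic (thickness-weighted) mean, K_eq = L_total / Σ(L_j/K_j).
Σ(L/K) = 46.3/10.0 + 59.8/1.25 = 4.630 + 47.84 = 52.47 d
K_eq = L_total / Σ(L/K) = 106.1 / 52.47 = 2.022 m/d
q = K_eq · i = 2.022 × 0.0048 = 0.009706 m/d (same in every zone)
Zone A: v = q/n = 0.009706/0.29 = 0.03347 m/d → t_A = 46.3/0.03347 = 1383 d
Zone B: v = q/n = 0.009706/0.09 = 0.1078 m/d → t_B = 59.8/0.1078 = 554.5 d
Total t = 1383 + 554.5 = 1938 d
   = 1938 / 365 = 5.31 yr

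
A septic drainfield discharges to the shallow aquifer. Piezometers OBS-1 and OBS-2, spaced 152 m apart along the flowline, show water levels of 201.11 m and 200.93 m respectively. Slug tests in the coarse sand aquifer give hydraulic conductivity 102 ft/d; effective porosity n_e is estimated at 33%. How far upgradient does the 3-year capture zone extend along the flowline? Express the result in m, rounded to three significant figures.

Hydraulic gradient i = (201.11 − 200.93) / 152 = 0.18 / 152 = 0.001184
K = 102 ft/d × 0.3048 = 31.09 m/d
Darcy flux q = K·i = 31.09 × 0.001184 = 0.03682 m/d
Seepage velocity v = q / n = 0.03682 / 0.33 = 0.1116 m/d
T = 3 yr × 365 = 1095 d
L = v × T = 0.1116 × 1095 = 122.2 m

122 m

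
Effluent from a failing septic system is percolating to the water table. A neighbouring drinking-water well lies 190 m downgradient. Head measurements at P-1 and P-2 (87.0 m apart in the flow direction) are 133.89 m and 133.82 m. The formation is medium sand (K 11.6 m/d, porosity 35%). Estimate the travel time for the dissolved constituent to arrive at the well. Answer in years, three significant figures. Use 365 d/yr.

19.5 years

Hydraulic gradient i = (133.89 − 133.82) / 87.0 = 0.07 / 87.0 = 8.046e-4
Darcy flux q = K·i = 11.6 × 8.046e-4 = 0.009333 m/d
Seepage velocity v = q / n = 0.009333 / 0.35 = 0.02667 m/d
t = L / v = 190 / 0.02667 = 7125 d
   = 7125 / 365 = 19.5 yr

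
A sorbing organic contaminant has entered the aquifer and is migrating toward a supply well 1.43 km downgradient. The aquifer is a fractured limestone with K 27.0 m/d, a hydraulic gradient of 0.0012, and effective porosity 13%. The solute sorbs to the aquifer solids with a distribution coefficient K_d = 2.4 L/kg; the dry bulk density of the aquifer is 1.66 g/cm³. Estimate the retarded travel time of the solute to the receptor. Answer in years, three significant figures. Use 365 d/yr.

Darcy flux q = K·i = 27.0 × 0.0012 = 0.03240 m/d
v_s = q/n_e = 0.03240/0.13 = 0.2492 m/d
Retardation R = 1 + ρ_b·K_d/n = 1 + 1.66×2.4/0.13 = 31.65
Contaminant velocity v_c = v/R = 0.2492/31.65 = 0.007876 m/d
L = 1.43 km = 1430 m
t = L/v_c = 1430/0.007876 = 181600 d
   = 181600/365 = 497 yr

497 years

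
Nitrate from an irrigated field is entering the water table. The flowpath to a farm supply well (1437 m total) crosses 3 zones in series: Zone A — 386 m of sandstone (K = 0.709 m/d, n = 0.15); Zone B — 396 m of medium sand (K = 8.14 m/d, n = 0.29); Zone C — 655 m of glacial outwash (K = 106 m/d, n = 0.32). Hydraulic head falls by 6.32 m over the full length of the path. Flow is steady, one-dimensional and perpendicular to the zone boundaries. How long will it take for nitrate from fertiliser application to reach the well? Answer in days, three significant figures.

36300 days

Steady 1-D flow in series ⇒ the Darcy flux q is identical in every zone and the zone head losses add (resistances L/K in series).
Σ(L/K) = 386/0.709 + 396/8.14 + 655/106 = 544.4 + 48.65 + 6.179 = 599.3 d
q = ΔH / Σ(L/K) = 6.32 / 599.3 = 0.01055 m/d (same in every zone)
Zone A: v = q/n = 0.01055/0.15 = 0.07031 m/d → t_A = 386/0.07031 = 5490 d
Zone B: v = q/n = 0.01055/0.29 = 0.03637 m/d → t_B = 396/0.03637 = 10890 d
Zone C: v = q/n = 0.01055/0.32 = 0.03296 m/d → t_C = 655/0.03296 = 19870 d
Total t = 5490 + 10890 + 19870 = 36250 d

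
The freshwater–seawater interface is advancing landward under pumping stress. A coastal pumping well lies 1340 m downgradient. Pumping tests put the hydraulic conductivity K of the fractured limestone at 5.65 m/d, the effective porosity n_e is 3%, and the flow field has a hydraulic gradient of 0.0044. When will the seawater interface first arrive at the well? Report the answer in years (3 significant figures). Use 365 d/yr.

Specific discharge q = 5.65 × 0.0044 = 0.02486 m/d
v_s = q/n_e = 0.02486/0.03 = 0.8287 m/d
t = L / v = 1340 / 0.8287 = 1617 d
   = 1617 / 365 = 4.43 yr

4.43 years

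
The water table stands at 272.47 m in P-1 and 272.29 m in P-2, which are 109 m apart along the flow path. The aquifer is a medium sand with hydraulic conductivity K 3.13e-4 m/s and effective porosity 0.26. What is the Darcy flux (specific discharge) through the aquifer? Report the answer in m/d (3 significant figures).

0.0447 m/d

Hydraulic gradient i = (272.47 − 272.29) / 109 = 0.18 / 109 = 0.001651
K = 3.13e-4 m/s × 86400 s/d = 27.04 m/d
Specific discharge q = 27.04 × 0.001651 = 0.04466 m/d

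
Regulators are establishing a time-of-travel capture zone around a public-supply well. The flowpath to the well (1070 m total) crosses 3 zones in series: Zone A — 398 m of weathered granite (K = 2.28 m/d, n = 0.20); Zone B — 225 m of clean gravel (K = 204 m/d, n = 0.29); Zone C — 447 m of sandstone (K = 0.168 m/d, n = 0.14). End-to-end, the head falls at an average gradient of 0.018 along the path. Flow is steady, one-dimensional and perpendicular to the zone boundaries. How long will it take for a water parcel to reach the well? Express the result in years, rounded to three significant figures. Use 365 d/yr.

83.7 years

For zones in series the flux q is common to all zones; the equivalent conductivity is the harmonic (thickness-weighted) mean, K_eq = L_total / Σ(L_j/K_j).
Σ(L/K) = 398/2.28 + 225/204 + 447/0.168 = 174.6 + 1.103 + 2661 = 2836 d
K_eq = L_total / Σ(L/K) = 1070 / 2836 = 0.3772 m/d
q = K_eq · i = 0.3772 × 0.018 = 0.006790 m/d (same in every zone)
Zone A: v = q/n = 0.006790/0.20 = 0.03395 m/d → t_A = 398/0.03395 = 11720 d
Zone B: v = q/n = 0.006790/0.29 = 0.02341 m/d → t_B = 225/0.02341 = 9609 d
Zone C: v = q/n = 0.006790/0.14 = 0.04850 m/d → t_C = 447/0.04850 = 9216 d
Total t = 11720 + 9609 + 9216 = 30550 d
   = 30550 / 365 = 83.7 yr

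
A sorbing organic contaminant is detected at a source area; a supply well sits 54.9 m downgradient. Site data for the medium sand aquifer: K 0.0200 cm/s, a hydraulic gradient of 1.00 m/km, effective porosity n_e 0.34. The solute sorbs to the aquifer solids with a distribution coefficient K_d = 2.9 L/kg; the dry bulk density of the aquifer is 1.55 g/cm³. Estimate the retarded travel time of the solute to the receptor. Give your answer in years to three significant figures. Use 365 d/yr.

42.1 years

K = 0.0200 cm/s × 864 = 17.28 m/d
Specific discharge q = 17.28 × 0.0010 = 0.01728 m/d
v = Ki/n = 17.28·0.0010/0.34 = 0.05082 m/d
Retardation R = 1 + ρ_b·K_d/n = 1 + 1.55×2.9/0.34 = 14.22
Contaminant velocity v_c = v/R = 0.05082/14.22 = 0.003574 m/d
t = L/v_c = 54.9/0.003574 = 15360 d
   = 15360/365 = 42.1 yr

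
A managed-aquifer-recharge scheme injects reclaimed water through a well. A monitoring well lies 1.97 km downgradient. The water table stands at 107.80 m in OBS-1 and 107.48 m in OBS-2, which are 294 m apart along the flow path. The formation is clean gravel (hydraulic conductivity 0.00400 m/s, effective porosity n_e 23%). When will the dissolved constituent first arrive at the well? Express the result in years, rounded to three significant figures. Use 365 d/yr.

Hydraulic gradient i = (107.80 − 107.48) / 294 = 0.32 / 294 = 0.001088
K = 0.00400 m/s × 86400 s/d = 345.6 m/d
Darcy flux q = K·i = 345.6 × 0.001088 = 0.3762 m/d
v_s = q/n_e = 0.3762/0.23 = 1.635 m/d
L = 1.97 km = 1970 m
t = L / v = 1970 / 1.635 = 1205 d
   = 1205 / 365 = 3.30 yr

3.30 years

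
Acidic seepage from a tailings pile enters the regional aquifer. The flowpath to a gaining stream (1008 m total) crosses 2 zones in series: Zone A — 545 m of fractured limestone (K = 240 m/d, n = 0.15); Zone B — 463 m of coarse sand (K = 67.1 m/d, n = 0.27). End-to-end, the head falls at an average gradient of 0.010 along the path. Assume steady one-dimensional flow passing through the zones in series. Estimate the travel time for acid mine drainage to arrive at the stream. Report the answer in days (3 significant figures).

Continuity: the same q passes through each zone, so ΔH = q·Σ(L_j/K_j) — the zones act as resistances in series.
Σ(L/K) = 545/240 + 463/67.1 = 2.271 + 6.900 = 9.171 d
K_eq = L_total / Σ(L/K) = 1008 / 9.171 = 109.9 m/d
q = K_eq · i = 109.9 × 0.010 = 1.099 m/d (same in every zone)
Zone A: v = q/n = 1.099/0.15 = 7.327 m/d → t_A = 545/7.327 = 74.38 d
Zone B: v = q/n = 1.099/0.27 = 4.071 m/d → t_B = 463/4.071 = 113.7 d
Total t = 74.38 + 113.7 = 188.1 d

188 days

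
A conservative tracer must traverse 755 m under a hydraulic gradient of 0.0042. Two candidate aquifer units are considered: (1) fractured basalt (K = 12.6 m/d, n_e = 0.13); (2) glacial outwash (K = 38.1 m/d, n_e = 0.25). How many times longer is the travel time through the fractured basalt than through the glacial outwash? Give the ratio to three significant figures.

Unit 1 (fractured basalt): v = 12.6×0.0042/0.13 = 0.4071 m/d, t = 755/0.4071 = 1855 d
Unit 2 (glacial outwash): v = 38.1×0.0042/0.25 = 0.6401 m/d, t = 755/0.6401 = 1180 d
t(fractured basalt) / t(glacial outwash) = 1855/1180 = 1.57

1.57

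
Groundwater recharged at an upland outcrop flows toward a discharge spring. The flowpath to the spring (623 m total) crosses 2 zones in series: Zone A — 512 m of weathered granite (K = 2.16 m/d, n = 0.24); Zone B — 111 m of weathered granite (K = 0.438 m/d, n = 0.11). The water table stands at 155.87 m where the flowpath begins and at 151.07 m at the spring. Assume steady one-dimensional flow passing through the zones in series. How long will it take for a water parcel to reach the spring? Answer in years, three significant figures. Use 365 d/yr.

Total head drop ΔH = 155.87 − 151.07 = 4.80 m
Continuity: the same q passes through each zone, so ΔH = q·Σ(L_j/K_j) — the zones act as resistances in series.
Σ(L/K) = 512/2.16 + 111/0.438 = 237.0 + 253.4 = 490.5 d
q = ΔH / Σ(L/K) = 4.80 / 490.5 = 0.009787 m/d (same in every zone)
Zone A: v = q/n = 0.009787/0.24 = 0.04078 m/d → t_A = 512/0.04078 = 12560 d
Zone B: v = q/n = 0.009787/0.11 = 0.08897 m/d → t_B = 111/0.08897 = 1248 d
Total t = 12560 + 1248 = 13800 d
   = 13800 / 365 = 37.8 yr

37.8 years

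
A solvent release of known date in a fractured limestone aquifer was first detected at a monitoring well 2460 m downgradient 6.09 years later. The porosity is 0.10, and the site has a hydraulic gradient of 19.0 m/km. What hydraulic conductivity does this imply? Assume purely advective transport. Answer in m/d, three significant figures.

t = 6.09 years = 2223 d
v = L / t = 2460 / 2223 = 1.107 m/d
K = v · n / i = 1.107 × 0.10 / 0.019 = 5.82 m/d

5.82 m/d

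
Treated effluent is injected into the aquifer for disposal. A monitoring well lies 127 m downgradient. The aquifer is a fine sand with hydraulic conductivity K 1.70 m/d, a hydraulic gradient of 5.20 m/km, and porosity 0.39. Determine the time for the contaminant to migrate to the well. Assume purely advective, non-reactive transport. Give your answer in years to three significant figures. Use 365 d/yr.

15.4 years

Specific discharge q = 1.70 × 0.0052 = 0.008840 m/d
v_s = q/n_e = 0.008840/0.39 = 0.02267 m/d
t = L / v = 127 / 0.02267 = 5603 d
   = 5603 / 365 = 15.4 yr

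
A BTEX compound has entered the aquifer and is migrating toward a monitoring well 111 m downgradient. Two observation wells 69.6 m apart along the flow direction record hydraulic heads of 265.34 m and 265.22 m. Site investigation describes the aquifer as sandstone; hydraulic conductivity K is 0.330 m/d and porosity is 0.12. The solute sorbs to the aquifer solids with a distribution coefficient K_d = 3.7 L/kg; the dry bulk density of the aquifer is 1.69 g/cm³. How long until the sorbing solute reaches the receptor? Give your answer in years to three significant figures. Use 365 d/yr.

Hydraulic gradient i = (265.34 − 265.22) / 69.6 = 0.12 / 69.6 = 0.001724
Darcy flux q = K·i = 0.330 × 0.001724 = 5.690e-4 m/d
v = Ki/n = 0.330·0.001724/0.12 = 0.004741 m/d
Retardation R = 1 + ρ_b·K_d/n = 1 + 1.69×3.7/0.12 = 53.11
Contaminant velocity v_c = v/R = 0.004741/53.11 = 8.928e-5 m/d
t = L/v_c = 111/8.928e-5 = 1.243e6 d
   = 1.243e6/365 = 3410 yr

3410 years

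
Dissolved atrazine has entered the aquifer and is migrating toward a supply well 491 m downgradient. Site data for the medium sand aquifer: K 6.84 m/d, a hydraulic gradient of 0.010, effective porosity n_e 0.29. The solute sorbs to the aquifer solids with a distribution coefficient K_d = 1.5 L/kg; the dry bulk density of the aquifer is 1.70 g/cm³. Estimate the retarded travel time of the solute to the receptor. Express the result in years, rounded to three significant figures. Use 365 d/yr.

55.9 years

Specific discharge q = 6.84 × 0.010 = 0.06840 m/d
v_s = q/n_e = 0.06840/0.29 = 0.2359 m/d
Retardation R = 1 + ρ_b·K_d/n = 1 + 1.70×1.5/0.29 = 9.793
Contaminant velocity v_c = v/R = 0.2359/9.793 = 0.02408 m/d
t = L/v_c = 491/0.02408 = 20390 d
   = 20390/365 = 55.9 yr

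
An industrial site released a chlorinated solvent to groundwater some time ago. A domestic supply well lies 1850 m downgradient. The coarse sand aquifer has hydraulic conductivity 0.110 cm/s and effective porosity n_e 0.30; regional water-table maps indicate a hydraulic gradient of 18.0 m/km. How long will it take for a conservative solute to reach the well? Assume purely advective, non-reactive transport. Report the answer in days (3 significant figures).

K = 0.110 cm/s × 864 = 95.04 m/d
q = Ki = 95.04 × 0.018 = 1.711 m/d
v_s = q/n_e = 1.711/0.30 = 5.702 m/d
t = L / v = 1850 / 5.702 = 324.4 d

324 days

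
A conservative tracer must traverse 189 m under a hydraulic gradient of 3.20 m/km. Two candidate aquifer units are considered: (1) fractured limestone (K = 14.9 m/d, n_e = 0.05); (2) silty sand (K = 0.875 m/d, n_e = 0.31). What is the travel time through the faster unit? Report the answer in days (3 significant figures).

198 days

Unit 1 (fractured limestone): v = 14.9×0.0032/0.05 = 0.9536 m/d, t = 189/0.9536 = 198.2 d
Unit 2 (silty sand): v = 0.875×0.0032/0.31 = 0.009032 m/d, t = 189/0.009032 = 20930 d
Faster unit: t = 198 d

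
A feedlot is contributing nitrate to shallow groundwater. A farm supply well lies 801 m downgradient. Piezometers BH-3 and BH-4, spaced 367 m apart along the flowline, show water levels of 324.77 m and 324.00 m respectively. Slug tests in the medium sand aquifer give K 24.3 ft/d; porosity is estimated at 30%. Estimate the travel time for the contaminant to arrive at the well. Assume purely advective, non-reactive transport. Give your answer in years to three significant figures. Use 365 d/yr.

42.4 years

Hydraulic gradient i = (324.77 − 324.00) / 367 = 0.77 / 367 = 0.002098
K = 24.3 ft/d × 0.3048 = 7.407 m/d
q = Ki = 7.407 × 0.002098 = 0.01554 m/d
v_s = q/n_e = 0.01554/0.30 = 0.05180 m/d
t = L / v = 801 / 0.05180 = 15460 d
   = 15460 / 365 = 42.4 yr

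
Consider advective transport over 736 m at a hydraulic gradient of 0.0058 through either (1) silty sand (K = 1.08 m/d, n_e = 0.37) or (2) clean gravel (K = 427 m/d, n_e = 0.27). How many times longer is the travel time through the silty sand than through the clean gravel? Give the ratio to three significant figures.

Unit 1 (silty sand): v = 1.08×0.0058/0.37 = 0.01693 m/d, t = 736/0.01693 = 43470 d
Unit 2 (clean gravel): v = 427×0.0058/0.27 = 9.173 m/d, t = 736/9.173 = 80.24 d
t(silty sand) / t(clean gravel) = 43470/80.24 = 542

542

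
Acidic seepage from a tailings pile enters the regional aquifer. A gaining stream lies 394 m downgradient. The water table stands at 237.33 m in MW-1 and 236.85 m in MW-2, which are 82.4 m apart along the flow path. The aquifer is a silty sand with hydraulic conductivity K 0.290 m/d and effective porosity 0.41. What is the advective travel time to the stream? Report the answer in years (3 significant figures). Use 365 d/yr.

262 years

Hydraulic gradient i = (237.33 − 236.85) / 82.4 = 0.48 / 82.4 = 0.005825
Specific discharge q = 0.290 × 0.005825 = 0.001689 m/d
Average linear velocity = 0.001689 / 0.41 = 0.004120 m/d
t = L / v = 394 / 0.004120 = 95620 d
   = 95620 / 365 = 262 yr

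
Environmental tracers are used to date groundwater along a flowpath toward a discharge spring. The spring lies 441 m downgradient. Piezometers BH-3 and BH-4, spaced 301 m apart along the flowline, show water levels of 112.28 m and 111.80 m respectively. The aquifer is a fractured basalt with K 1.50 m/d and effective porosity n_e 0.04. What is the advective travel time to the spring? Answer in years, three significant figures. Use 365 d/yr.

20.2 years

Hydraulic gradient i = (112.28 − 111.80) / 301 = 0.48 / 301 = 0.001595
q = Ki = 1.50 × 0.001595 = 0.002392 m/d
v_s = q/n_e = 0.002392/0.04 = 0.05980 m/d
t = L / v = 441 / 0.05980 = 7375 d
   = 7375 / 365 = 20.2 yr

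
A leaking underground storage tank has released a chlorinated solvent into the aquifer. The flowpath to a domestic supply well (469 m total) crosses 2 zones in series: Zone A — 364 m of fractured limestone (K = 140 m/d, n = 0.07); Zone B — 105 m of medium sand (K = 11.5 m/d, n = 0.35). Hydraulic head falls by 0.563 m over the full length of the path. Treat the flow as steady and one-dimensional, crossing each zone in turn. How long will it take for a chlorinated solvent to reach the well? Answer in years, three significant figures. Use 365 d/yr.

3.55 years

Steady 1-D flow in series ⇒ the Darcy flux q is identical in every zone and the zone head losses add (resistances L/K in series).
Σ(L/K) = 364/140 + 105/11.5 = 2.600 + 9.130 = 11.73 d
q = ΔH / Σ(L/K) = 0.563 / 11.73 = 0.04799 m/d (same in every zone)
Zone A: v = q/n = 0.04799/0.07 = 0.6856 m/d → t_A = 364/0.6856 = 530.9 d
Zone B: v = q/n = 0.04799/0.35 = 0.1371 m/d → t_B = 105/0.1371 = 765.7 d
Total t = 530.9 + 765.7 = 1297 d
   = 1297 / 365 = 3.55 yr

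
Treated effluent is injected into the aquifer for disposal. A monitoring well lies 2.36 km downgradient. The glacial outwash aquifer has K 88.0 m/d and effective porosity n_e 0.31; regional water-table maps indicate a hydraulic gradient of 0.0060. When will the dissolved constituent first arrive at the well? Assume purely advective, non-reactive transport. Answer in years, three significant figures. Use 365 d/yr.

Specific discharge q = 88.0 × 0.0060 = 0.5280 m/d
v = Ki/n = 88.0·0.0060/0.31 = 1.703 m/d
L = 2.36 km = 2360 m
t = L / v = 2360 / 1.703 = 1386 d
   = 1386 / 365 = 3.80 yr

3.80 years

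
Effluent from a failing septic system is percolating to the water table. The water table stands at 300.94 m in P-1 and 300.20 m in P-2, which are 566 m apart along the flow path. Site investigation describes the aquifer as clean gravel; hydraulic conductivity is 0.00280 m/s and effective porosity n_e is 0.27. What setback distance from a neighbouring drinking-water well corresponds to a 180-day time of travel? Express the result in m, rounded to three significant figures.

Hydraulic gradient i = (300.94 − 300.20) / 566 = 0.74 / 566 = 0.001307
K = 0.00280 m/s × 86400 s/d = 241.9 m/d
Specific discharge q = 241.9 × 0.001307 = 0.3163 m/d
v_s = q/n_e = 0.3163/0.27 = 1.171 m/d
L = v × T = 1.171 × 180 = 210.9 m

211 m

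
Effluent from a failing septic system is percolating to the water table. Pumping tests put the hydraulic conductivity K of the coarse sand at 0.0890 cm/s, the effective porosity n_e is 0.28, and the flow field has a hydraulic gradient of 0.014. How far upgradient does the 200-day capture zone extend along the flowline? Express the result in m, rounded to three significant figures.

769 m

K = 0.0890 cm/s × 864 = 76.90 m/d
Darcy flux q = K·i = 76.90 × 0.014 = 1.077 m/d
v_s = q/n_e = 1.077/0.28 = 3.845 m/d
L = v × T = 3.845 × 200 = 769.0 m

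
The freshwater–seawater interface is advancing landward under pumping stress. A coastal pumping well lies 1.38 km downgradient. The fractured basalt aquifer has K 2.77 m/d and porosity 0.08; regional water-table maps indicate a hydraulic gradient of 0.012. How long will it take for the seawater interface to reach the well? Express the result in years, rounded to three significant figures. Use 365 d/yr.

9.10 years

Specific discharge q = 2.77 × 0.012 = 0.03324 m/d
v_s = q/n_e = 0.03324/0.08 = 0.4155 m/d
L = 1.38 km = 1380 m
t = L / v = 1380 / 0.4155 = 3321 d
   = 3321 / 365 = 9.10 yr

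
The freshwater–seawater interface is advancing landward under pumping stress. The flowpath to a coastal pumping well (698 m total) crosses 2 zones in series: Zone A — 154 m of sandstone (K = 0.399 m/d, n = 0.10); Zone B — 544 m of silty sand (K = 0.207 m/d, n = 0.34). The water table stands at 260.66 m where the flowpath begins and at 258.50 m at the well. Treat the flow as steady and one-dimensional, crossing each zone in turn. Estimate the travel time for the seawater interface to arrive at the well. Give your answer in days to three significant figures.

280000 days

Total head drop ΔH = 260.66 − 258.50 = 2.16 m
Steady 1-D flow in series ⇒ the Darcy flux q is identical in every zone and the zone head losses add (resistances L/K in series).
Σ(L/K) = 154/0.399 + 544/0.207 = 386.0 + 2628 = 3014 d
q = ΔH / Σ(L/K) = 2.16 / 3014 = 7.167e-4 m/d (same in every zone)
Zone A: v = q/n = 7.167e-4/0.10 = 0.007167 m/d → t_A = 154/0.007167 = 21490 d
Zone B: v = q/n = 7.167e-4/0.34 = 0.002108 m/d → t_B = 544/0.002108 = 258100 d
Total t = 21490 + 258100 = 279600 d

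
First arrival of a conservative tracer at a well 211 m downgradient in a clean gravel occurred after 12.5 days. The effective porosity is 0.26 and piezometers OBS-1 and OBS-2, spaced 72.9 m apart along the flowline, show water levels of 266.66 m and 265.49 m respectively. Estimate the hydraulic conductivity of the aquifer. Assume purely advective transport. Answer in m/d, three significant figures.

Hydraulic gradient i = (266.66 − 265.49) / 72.9 = 1.17 / 72.9 = 0.01605
v = L / t = 211 / 12.5 = 16.88 m/d
K = v · n / i = 16.88 × 0.26 / 0.01605 = 273 m/d

273 m/d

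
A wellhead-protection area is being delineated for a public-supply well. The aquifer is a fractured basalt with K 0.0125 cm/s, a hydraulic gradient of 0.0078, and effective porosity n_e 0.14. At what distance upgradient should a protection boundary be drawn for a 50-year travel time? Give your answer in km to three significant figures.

11.0 km

K = 0.0125 cm/s × 864 = 10.80 m/d
Darcy flux q = K·i = 10.80 × 0.0078 = 0.08424 m/d
v_s = q/n_e = 0.08424/0.14 = 0.6017 m/d
T = 50 yr × 365 = 18250 d
L = v × T = 0.6017 × 18250 = 10980 m
   = 11.0 km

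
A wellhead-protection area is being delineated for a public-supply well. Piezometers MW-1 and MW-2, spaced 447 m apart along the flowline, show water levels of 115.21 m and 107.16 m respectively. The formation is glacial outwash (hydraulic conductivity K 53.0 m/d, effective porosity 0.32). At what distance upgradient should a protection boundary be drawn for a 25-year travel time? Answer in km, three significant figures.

27.2 km

Hydraulic gradient i = (115.21 − 107.16) / 447 = 8.05 / 447 = 0.01801
Specific discharge q = 53.0 × 0.01801 = 0.9545 m/d
Average linear velocity = 0.9545 / 0.32 = 2.983 m/d
T = 25 yr × 365 = 9125 d
L = v × T = 2.983 × 9125 = 27220 m
   = 27.2 km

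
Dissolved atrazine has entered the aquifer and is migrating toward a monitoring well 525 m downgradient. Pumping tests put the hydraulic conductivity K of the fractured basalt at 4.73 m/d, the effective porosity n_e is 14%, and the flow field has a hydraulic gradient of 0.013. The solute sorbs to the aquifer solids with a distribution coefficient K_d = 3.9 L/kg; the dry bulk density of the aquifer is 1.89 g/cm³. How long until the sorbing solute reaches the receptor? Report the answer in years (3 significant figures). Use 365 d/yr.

176 years

q = Ki = 4.73 × 0.013 = 0.06149 m/d
v = Ki/n = 4.73·0.013/0.14 = 0.4392 m/d
Retardation R = 1 + ρ_b·K_d/n = 1 + 1.89×3.9/0.14 = 53.65
Contaminant velocity v_c = v/R = 0.4392/53.65 = 0.008187 m/d
t = L/v_c = 525/0.008187 = 64130 d
   = 64130/365 = 176 yr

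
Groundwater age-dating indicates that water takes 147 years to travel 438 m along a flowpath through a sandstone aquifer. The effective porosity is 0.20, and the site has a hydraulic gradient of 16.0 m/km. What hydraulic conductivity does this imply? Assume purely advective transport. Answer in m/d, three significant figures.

t = 147 years = 53660 d
v = L / t = 438 / 53660 = 0.008163 m/d
K = v · n / i = 0.008163 × 0.20 / 0.016 = 0.102 m/d

0.102 m/d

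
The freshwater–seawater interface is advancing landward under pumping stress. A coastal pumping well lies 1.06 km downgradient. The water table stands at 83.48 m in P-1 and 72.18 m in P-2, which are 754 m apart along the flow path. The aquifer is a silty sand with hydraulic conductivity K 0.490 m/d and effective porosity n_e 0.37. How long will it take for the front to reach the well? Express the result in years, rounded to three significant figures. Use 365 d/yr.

Hydraulic gradient i = (83.48 − 72.18) / 754 = 11.30 / 754 = 0.01499
q = Ki = 0.490 × 0.01499 = 0.007344 m/d
v = Ki/n = 0.490·0.01499/0.37 = 0.01985 m/d
L = 1.06 km = 1060 m
t = L / v = 1060 / 0.01985 = 53410 d
   = 53410 / 365 = 146 yr

146 years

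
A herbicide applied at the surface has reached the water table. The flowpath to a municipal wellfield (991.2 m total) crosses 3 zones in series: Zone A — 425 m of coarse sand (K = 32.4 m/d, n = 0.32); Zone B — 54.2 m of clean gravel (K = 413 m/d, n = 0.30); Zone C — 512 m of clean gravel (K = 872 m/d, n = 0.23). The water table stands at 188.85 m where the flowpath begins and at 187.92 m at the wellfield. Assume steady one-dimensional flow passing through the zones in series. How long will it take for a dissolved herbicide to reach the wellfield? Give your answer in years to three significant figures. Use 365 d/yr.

Total head drop ΔH = 188.85 − 187.92 = 0.93 m
Continuity: the same q passes through each zone, so ΔH = q·Σ(L_j/K_j) — the zones act as resistances in series.
Σ(L/K) = 425/32.4 + 54.2/413 + 512/872 = 13.12 + 0.1312 + 0.5872 = 13.84 d
q = ΔH / Σ(L/K) = 0.93 / 13.84 = 0.06722 m/d (same in every zone)
Zone A: v = q/n = 0.06722/0.32 = 0.2101 m/d → t_A = 425/0.2101 = 2023 d
Zone B: v = q/n = 0.06722/0.30 = 0.2241 m/d → t_B = 54.2/0.2241 = 241.9 d
Zone C: v = q/n = 0.06722/0.23 = 0.2923 m/d → t_C = 512/0.2923 = 1752 d
Total t = 2023 + 241.9 + 1752 = 4017 d
   = 4017 / 365 = 11.0 yr

11.0 years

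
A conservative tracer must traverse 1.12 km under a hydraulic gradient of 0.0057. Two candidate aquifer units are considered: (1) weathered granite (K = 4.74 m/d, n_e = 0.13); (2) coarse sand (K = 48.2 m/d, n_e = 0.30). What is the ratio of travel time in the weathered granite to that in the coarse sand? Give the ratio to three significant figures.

4.41

Unit 1 (weathered granite): v = 4.74×0.0057/0.13 = 0.2078 m/d, t = 1120/0.2078 = 5389 d
Unit 2 (coarse sand): v = 48.2×0.0057/0.30 = 0.9158 m/d, t = 1120/0.9158 = 1223 d
t(weathered granite) / t(coarse sand) = 5389/1223 = 4.41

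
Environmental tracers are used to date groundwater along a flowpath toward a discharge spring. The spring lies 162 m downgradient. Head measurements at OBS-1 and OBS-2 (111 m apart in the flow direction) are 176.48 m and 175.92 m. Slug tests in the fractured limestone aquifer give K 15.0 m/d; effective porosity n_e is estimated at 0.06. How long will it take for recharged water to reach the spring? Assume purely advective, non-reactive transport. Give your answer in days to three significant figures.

Hydraulic gradient i = (176.48 − 175.92) / 111 = 0.56 / 111 = 0.005045
Specific discharge q = 15.0 × 0.005045 = 0.07568 m/d
v_s = q/n_e = 0.07568/0.06 = 1.261 m/d
t = L / v = 162 / 1.261 = 128.4 d

128 days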